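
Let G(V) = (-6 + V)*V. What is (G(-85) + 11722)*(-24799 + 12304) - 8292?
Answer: -243123507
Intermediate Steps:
G(V) = V*(-6 + V)
(G(-85) + 11722)*(-24799 + 12304) - 8292 = (-85*(-6 - 85) + 11722)*(-24799 + 12304) - 8292 = (-85*(-91) + 11722)*(-12495) - 8292 = (7735 + 11722)*(-12495) - 8292 = 19457*(-12495) - 8292 = -243115215 - 8292 = -243123507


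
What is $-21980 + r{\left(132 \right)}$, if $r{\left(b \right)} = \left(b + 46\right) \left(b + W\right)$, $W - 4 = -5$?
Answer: $1338$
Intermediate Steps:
$W = -1$ ($W = 4 - 5 = -1$)
$r{\left(b \right)} = \left(-1 + b\right) \left(46 + b\right)$ ($r{\left(b \right)} = \left(b + 46\right) \left(b - 1\right) = \left(46 + b\right) \left(-1 + b\right) = \left(-1 + b\right) \left(46 + b\right)$)
$-21980 + r{\left(132 \right)} = -21980 + \left(-46 + 132^{2} + 45 \cdot 132\right) = -21980 + \left(-46 + 17424 + 5940\right) = -21980 + 23318 = 1338$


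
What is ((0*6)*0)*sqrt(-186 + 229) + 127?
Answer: 127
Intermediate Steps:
((0*6)*0)*sqrt(-186 + 229) + 127 = (0*0)*sqrt(43) + 127 = 0*sqrt(43) + 127 = 0 + 127 = 127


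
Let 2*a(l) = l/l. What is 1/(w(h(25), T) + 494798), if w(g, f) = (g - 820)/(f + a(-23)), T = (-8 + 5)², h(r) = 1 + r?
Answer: 19/9399574 ≈ 2.0214e-6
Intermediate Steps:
a(l) = ½ (a(l) = (l/l)/2 = (½)*1 = ½)
T = 9 (T = (-3)² = 9)
w(g, f) = (-820 + g)/(½ + f) (w(g, f) = (g - 820)/(f + ½) = (-820 + g)/(½ + f))
1/(w(h(25), T) + 494798) = 1/(2*(-820 + (1 + 25))/(1 + 2*9) + 494798) = 1/(2*(-820 + 26)/(1 + 18) + 494798) = 1/(2*(-794)/19 + 494798) = 1/(2*(1/19)*(-794) + 494798) = 1/(-1588/19 + 494798) = 1/(9399574/19) = 19/9399574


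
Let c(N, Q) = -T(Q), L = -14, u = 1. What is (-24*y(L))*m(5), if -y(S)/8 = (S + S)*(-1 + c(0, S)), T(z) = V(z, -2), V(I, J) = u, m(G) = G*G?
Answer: 268800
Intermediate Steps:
m(G) = G²
V(I, J) = 1
T(z) = 1
c(N, Q) = -1 (c(N, Q) = -1*1 = -1)
y(S) = 32*S (y(S) = -8*(S + S)*(-1 - 1) = -8*2*S*(-2) = -(-32)*S = 32*S)
(-24*y(L))*m(5) = -768*(-14)*5² = -24*(-448)*25 = 10752*25 = 268800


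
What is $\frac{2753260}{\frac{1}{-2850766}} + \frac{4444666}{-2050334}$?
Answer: $- \frac{8046433263390748053}{1025167} \approx -7.8489 \cdot 10^{12}$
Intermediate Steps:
$\frac{2753260}{\frac{1}{-2850766}} + \frac{4444666}{-2050334} = \frac{2753260}{- \frac{1}{2850766}} + 4444666 \left(- \frac{1}{2050334}\right) = 2753260 \left(-2850766\right) - \frac{2222333}{1025167} = -7848899997160 - \frac{2222333}{1025167} = - \frac{8046433263390748053}{1025167}$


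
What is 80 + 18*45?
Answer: 890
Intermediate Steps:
80 + 18*45 = 80 + 810 = 890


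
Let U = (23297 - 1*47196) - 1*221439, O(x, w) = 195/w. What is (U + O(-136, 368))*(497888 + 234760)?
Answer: -8268316312809/46 ≈ -1.7975e+11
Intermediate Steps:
U = -245338 (U = (23297 - 47196) - 221439 = -23899 - 221439 = -245338)
(U + O(-136, 368))*(497888 + 234760) = (-245338 + 195/368)*(497888 + 234760) = (-245338 + 195*(1/368))*732648 = (-245338 + 195/368)*732648 = -90284189/368*732648 = -8268316312809/46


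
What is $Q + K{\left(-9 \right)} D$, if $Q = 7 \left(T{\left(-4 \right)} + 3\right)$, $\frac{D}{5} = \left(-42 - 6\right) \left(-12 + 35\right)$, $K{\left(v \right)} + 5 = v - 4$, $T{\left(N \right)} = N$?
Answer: $99353$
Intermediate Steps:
$K{\left(v \right)} = -9 + v$ ($K{\left(v \right)} = -5 + \left(v - 4\right) = -5 + \left(-4 + v\right) = -9 + v$)
$D = -5520$ ($D = 5 \left(-42 - 6\right) \left(-12 + 35\right) = 5 \left(\left(-48\right) 23\right) = 5 \left(-1104\right) = -5520$)
$Q = -7$ ($Q = 7 \left(-4 + 3\right) = 7 \left(-1\right) = -7$)
$Q + K{\left(-9 \right)} D = -7 + \left(-9 - 9\right) \left(-5520\right) = -7 - -99360 = -7 + 99360 = 99353$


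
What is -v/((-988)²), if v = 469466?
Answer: -234733/488072 ≈ -0.48094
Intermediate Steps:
-v/((-988)²) = -469466/((-988)²) = -469466/976144 = -1*234733/488072 = -234733/488072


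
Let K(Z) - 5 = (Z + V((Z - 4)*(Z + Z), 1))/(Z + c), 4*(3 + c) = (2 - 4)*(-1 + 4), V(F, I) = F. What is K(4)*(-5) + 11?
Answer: 26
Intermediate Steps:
c = -9/2 (c = -3 + ((2 - 4)*(-1 + 4))/4 = -3 + (-2*3)/4 = -3 + (1/4)*(-6) = -3 - 3/2 = -9/2 ≈ -4.5000)
K(Z) = 5 + (Z + 2*Z*(-4 + Z))/(-9/2 + Z) (K(Z) = 5 + (Z + (Z - 4)*(Z + Z))/(Z - 9/2) = 5 + (Z + (-4 + Z)*(2*Z))/(-9/2 + Z) = 5 + (Z + 2*Z*(-4 + Z))/(-9/2 + Z))
K(4)*(-5) + 11 = ((-45 - 4*4 + 4*4**2)/(-9 + 2*4))*(-5) + 11 = ((-45 - 16 + 4*16)/(-9 + 8))*(-5) + 11 = ((-45 - 16 + 64)/(-1))*(-5) + 11 = -1*3*(-5) + 11 = -3*(-5) + 11 = 15 + 11 = 26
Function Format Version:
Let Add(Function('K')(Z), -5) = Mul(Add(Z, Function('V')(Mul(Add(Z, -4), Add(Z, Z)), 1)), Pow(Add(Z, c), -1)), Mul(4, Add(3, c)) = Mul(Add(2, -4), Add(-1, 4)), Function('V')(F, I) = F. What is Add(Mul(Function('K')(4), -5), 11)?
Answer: 26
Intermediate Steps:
c = Rational(-9, 2) (c = Add(-3, Mul(Rational(1, 4), Mul(Add(2, -4), Add(-1, 4)))) = Add(-3, Mul(Rational(1, 4), Mul(-2, 3))) = Add(-3, Mul(Rational(1, 4), -6)) = Add(-3, Rational(-3, 2)) = Rational(-9, 2) ≈ -4.5000)
Function('K')(Z) = Add(5, Mul(Pow(Add(Rational(-9, 2), Z), -1), Add(Z, Mul(2, Z, Add(-4, Z))))) (Function('K')(Z) = Add(5, Mul(Add(Z, Mul(Add(Z, -4), Add(Z, Z))), Pow(Add(Z, Rational(-9, 2)), -1))) = Add(5, Mul(Add(Z, Mul(Add(-4, Z), Mul(2, Z))), Pow(Add(Rational(-9, 2), Z), -1))) = Add(5, Mul(Add(Z, Mul(2, Z, Add(-4, Z))), Pow(Add(Rational(-9, 2), Z), -1))) = Add(5, Mul(Pow(Add(Rational(-9, 2), Z), -1), Add(Z, Mul(2, Z, Add(-4, Z))))))
Add(Mul(Function('K')(4), -5), 11) = Add(Mul(Mul(Pow(Add(-9, Mul(2, 4)), -1), Add(-45, Mul(-4, 4), Mul(4, Pow(4, 2)))), -5), 11) = Add(Mul(Mul(Pow(Add(-9, 8), -1), Add(-45, -16, Mul(4, 16))), -5), 11) = Add(Mul(Mul(Pow(-1, -1), Add(-45, -16, 64)), -5), 11) = Add(Mul(Mul(-1, 3), -5), 11) = Add(Mul(-3, -5), 11) = Add(15, 11) = 26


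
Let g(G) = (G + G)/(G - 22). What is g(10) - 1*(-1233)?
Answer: 3694/3 ≈ 1231.3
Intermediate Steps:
g(G) = 2*G/(-22 + G) (g(G) = (2*G)/(-22 + G) = 2*G/(-22 + G))
g(10) - 1*(-1233) = 2*10/(-22 + 10) - 1*(-1233) = 2*10/(-12) + 1233 = 2*10*(-1/12) + 1233 = -5/3 + 1233 = 3694/3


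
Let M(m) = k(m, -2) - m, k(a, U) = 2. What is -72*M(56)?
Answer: 3888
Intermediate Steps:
M(m) = 2 - m
-72*M(56) = -72*(2 - 1*56) = -72*(2 - 56) = -72*(-54) = 3888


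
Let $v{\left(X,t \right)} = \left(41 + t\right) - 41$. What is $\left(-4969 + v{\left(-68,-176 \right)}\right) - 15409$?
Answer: $-20554$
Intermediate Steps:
$v{\left(X,t \right)} = t$
$\left(-4969 + v{\left(-68,-176 \right)}\right) - 15409 = \left(-4969 - 176\right) - 15409 = -5145 - 15409 = -20554$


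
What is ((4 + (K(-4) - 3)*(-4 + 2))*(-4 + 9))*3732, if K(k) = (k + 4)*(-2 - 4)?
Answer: 186600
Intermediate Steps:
K(k) = -24 - 6*k (K(k) = (4 + k)*(-6) = -24 - 6*k)
((4 + (K(-4) - 3)*(-4 + 2))*(-4 + 9))*3732 = ((4 + ((-24 - 6*(-4)) - 3)*(-4 + 2))*(-4 + 9))*3732 = ((4 + ((-24 + 24) - 3)*(-2))*5)*3732 = ((4 + (0 - 3)*(-2))*5)*3732 = ((4 - 3*(-2))*5)*3732 = ((4 + 6)*5)*3732 = (10*5)*3732 = 50*3732 = 186600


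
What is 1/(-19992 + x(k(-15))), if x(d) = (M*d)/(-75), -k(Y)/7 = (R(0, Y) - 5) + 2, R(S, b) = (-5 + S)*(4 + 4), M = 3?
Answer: -25/500101 ≈ -4.9990e-5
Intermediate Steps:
R(S, b) = -40 + 8*S (R(S, b) = (-5 + S)*8 = -40 + 8*S)
k(Y) = 301 (k(Y) = -7*(((-40 + 8*0) - 5) + 2) = -7*(((-40 + 0) - 5) + 2) = -7*((-40 - 5) + 2) = -7*(-45 + 2) = -7*(-43) = 301)
x(d) = -d/25 (x(d) = (3*d)/(-75) = (3*d)*(-1/75) = -d/25)
1/(-19992 + x(k(-15))) = 1/(-19992 - 1/25*301) = 1/(-19992 - 301/25) = 1/(-500101/25) = -25/500101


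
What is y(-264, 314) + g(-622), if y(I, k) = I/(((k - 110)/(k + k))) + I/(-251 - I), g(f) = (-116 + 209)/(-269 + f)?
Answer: -54683363/65637 ≈ -833.12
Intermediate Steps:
g(f) = 93/(-269 + f)
y(I, k) = I/(-251 - I) + 2*I*k/(-110 + k) (y(I, k) = I/(((-110 + k)/((2*k)))) + I/(-251 - I) = I/(((-110 + k)*(1/(2*k)))) + I/(-251 - I) = I/(((-110 + k)/(2*k))) + I/(-251 - I) = I*(2*k/(-110 + k)) + I/(-251 - I) = 2*I*k/(-110 + k) + I/(-251 - I) = I/(-251 - I) + 2*I*k/(-110 + k))
y(-264, 314) + g(-622) = -264*(110 + 501*314 + 2*(-264)*314)/(-27610 - 110*(-264) + 251*314 - 264*314) + 93/(-269 - 622) = -264*(110 + 157314 - 165792)/(-27610 + 29040 + 78814 - 82896) + 93/(-891) = -264*(-8368)/(-2652) + 93*(-1/891) = -264*(-1/2652)*(-8368) - 31/297 = -184096/221 - 31/297 = -54683363/65637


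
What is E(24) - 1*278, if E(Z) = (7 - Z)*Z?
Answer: -686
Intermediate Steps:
E(Z) = Z*(7 - Z)
E(24) - 1*278 = 24*(7 - 1*24) - 1*278 = 24*(7 - 24) - 278 = 24*(-17) - 278 = -408 - 278 = -686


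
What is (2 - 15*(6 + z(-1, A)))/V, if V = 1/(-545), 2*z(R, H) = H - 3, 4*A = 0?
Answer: 71395/2 ≈ 35698.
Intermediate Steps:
A = 0 (A = (¼)*0 = 0)
z(R, H) = -3/2 + H/2 (z(R, H) = (H - 3)/2 = (-3 + H)/2 = -3/2 + H/2)
V = -1/545 ≈ -0.0018349
(2 - 15*(6 + z(-1, A)))/V = (2 - 15*(6 + (-3/2 + (½)*0)))/(-1/545) = (2 - 15*(6 + (-3/2 + 0)))*(-545) = (2 - 15*(6 - 3/2))*(-545) = (2 - 15*9/2)*(-545) = (2 - 135/2)*(-545) = -131/2*(-545) = 71395/2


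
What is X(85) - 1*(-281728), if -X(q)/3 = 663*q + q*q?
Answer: 90988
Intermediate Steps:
X(q) = -1989*q - 3*q² (X(q) = -3*(663*q + q*q) = -3*(663*q + q²) = -3*(q² + 663*q) = -1989*q - 3*q²)
X(85) - 1*(-281728) = -3*85*(663 + 85) - 1*(-281728) = -3*85*748 + 281728 = -190740 + 281728 = 90988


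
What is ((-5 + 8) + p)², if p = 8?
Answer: 121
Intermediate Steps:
((-5 + 8) + p)² = ((-5 + 8) + 8)² = (3 + 8)² = 11² = 121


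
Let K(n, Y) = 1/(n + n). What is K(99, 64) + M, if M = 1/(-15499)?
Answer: 1391/278982 ≈ 0.0049860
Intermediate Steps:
M = -1/15499 ≈ -6.4520e-5
K(n, Y) = 1/(2*n)
K(99, 64) + M = (½)/99 - 1/15499 = (½)*(1/99) - 1/15499 = 1/198 - 1/15499 = 1391/278982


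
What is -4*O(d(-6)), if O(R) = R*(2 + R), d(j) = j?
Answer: -96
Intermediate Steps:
-4*O(d(-6)) = -(-24)*(2 - 6) = -(-24)*(-4) = -4*24 = -96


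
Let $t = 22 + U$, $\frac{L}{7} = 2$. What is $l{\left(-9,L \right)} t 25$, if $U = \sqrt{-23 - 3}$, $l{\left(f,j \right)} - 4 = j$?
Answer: $9900 + 450 i \sqrt{26} \approx 9900.0 + 2294.6 i$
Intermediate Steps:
$L = 14$ ($L = 7 \cdot 2 = 14$)
$l{\left(f,j \right)} = 4 + j$
$U = i \sqrt{26}$ ($U = \sqrt{-26} = i \sqrt{26} \approx 5.099 i$)
$t = 22 + i \sqrt{26} \approx 22.0 + 5.099 i$
$l{\left(-9,L \right)} t 25 = \left(4 + 14\right) \left(22 + i \sqrt{26}\right) 25 = 18 \left(22 + i \sqrt{26}\right) 25 = \left(396 + 18 i \sqrt{26}\right) 25 = 9900 + 450 i \sqrt{26}$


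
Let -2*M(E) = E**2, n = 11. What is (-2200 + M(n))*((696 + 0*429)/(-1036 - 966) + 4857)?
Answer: -1998080199/182 ≈ -1.0978e+7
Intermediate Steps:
M(E) = -E**2/2
(-2200 + M(n))*((696 + 0*429)/(-1036 - 966) + 4857) = (-2200 - 1/2*11**2)*((696 + 0*429)/(-1036 - 966) + 4857) = (-2200 - 1/2*121)*((696 + 0)/(-2002) + 4857) = (-2200 - 121/2)*(696*(-1/2002) + 4857) = -4521*(-348/1001 + 4857)/2 = -4521/2*4861509/1001 = -1998080199/182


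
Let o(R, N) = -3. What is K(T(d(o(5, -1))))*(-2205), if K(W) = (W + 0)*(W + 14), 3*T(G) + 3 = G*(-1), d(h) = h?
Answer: 0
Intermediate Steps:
T(G) = -1 - G/3 (T(G) = -1 + (G*(-1))/3 = -1 + (-G)/3 = -1 - G/3)
K(W) = W*(14 + W)
K(T(d(o(5, -1))))*(-2205) = ((-1 - 1/3*(-3))*(14 + (-1 - 1/3*(-3))))*(-2205) = ((-1 + 1)*(14 + (-1 + 1)))*(-2205) = (0*(14 + 0))*(-2205) = (0*14)*(-2205) = 0*(-2205) = 0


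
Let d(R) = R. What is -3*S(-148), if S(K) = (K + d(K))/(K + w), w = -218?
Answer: -148/61 ≈ -2.4262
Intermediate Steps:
S(K) = 2*K/(-218 + K) (S(K) = (K + K)/(K - 218) = (2*K)/(-218 + K) = 2*K/(-218 + K))
-3*S(-148) = -6*(-148)/(-218 - 148) = -6*(-148)/(-366) = -6*(-148)*(-1)/366 = -3*148/183 = -148/61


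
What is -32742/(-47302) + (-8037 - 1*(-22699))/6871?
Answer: 459256103/162506021 ≈ 2.8261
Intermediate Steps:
-32742/(-47302) + (-8037 - 1*(-22699))/6871 = -32742*(-1/47302) + (-8037 + 22699)*(1/6871) = 16371/23651 + 14662*(1/6871) = 16371/23651 + 14662/6871 = 459256103/162506021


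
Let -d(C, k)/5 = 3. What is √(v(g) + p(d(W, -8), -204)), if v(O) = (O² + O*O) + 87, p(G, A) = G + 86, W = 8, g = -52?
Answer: 11*√46 ≈ 74.606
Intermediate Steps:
d(C, k) = -15 (d(C, k) = -5*3 = -15)
p(G, A) = 86 + G
v(O) = 87 + 2*O² (v(O) = (O² + O²) + 87 = 2*O² + 87 = 87 + 2*O²)
√(v(g) + p(d(W, -8), -204)) = √((87 + 2*(-52)²) + (86 - 15)) = √((87 + 2*2704) + 71) = √((87 + 5408) + 71) = √(5495 + 71) = √5566 = 11*√46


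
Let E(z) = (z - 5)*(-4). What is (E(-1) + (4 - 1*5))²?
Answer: 529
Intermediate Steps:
E(z) = 20 - 4*z (E(z) = (-5 + z)*(-4) = 20 - 4*z)
(E(-1) + (4 - 1*5))² = ((20 - 4*(-1)) + (4 - 1*5))² = ((20 + 4) + (4 - 5))² = (24 - 1)² = 23² = 529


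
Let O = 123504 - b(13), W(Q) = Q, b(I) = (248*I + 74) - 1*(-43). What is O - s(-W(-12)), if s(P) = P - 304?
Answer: 120455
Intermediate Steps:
b(I) = 117 + 248*I (b(I) = (74 + 248*I) + 43 = 117 + 248*I)
O = 120163 (O = 123504 - (117 + 248*13) = 123504 - (117 + 3224) = 123504 - 1*3341 = 123504 - 3341 = 120163)
s(P) = -304 + P
O - s(-W(-12)) = 120163 - (-304 - 1*(-12)) = 120163 - (-304 + 12) = 120163 - 1*(-292) = 120163 + 292 = 120455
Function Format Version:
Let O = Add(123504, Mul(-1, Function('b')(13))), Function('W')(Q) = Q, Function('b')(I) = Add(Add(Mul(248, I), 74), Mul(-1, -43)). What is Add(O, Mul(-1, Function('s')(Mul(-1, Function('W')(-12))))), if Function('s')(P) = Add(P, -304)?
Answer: 120455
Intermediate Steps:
Function('b')(I) = Add(117, Mul(248, I)) (Function('b')(I) = Add(Add(74, Mul(248, I)), 43) = Add(117, Mul(248, I)))
O = 120163 (O = Add(123504, Mul(-1, Add(117, Mul(248, 13)))) = Add(123504, Mul(-1, Add(117, 3224))) = Add(123504, Mul(-1, 3341)) = Add(123504, -3341) = 120163)
Function('s')(P) = Add(-304, P)
Add(O, Mul(-1, Function('s')(Mul(-1, Function('W')(-12))))) = Add(120163, Mul(-1, Add(-304, Mul(-1, -12)))) = Add(120163, Mul(-1, Add(-304, 12))) = Add(120163, Mul(-1, -292)) = Add(120163, 292) = 120455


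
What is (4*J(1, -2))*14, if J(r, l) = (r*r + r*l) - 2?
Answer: -168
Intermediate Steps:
J(r, l) = -2 + r² + l*r (J(r, l) = (r² + l*r) - 2 = -2 + r² + l*r)
(4*J(1, -2))*14 = (4*(-2 + 1² - 2*1))*14 = (4*(-2 + 1 - 2))*14 = (4*(-3))*14 = -12*14 = -168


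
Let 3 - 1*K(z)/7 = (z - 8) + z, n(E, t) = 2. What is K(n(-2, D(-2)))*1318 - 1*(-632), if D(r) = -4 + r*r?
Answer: 65214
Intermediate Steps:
D(r) = -4 + r²
K(z) = 77 - 14*z (K(z) = 21 - 7*((z - 8) + z) = 21 - 7*((-8 + z) + z) = 21 - 7*(-8 + 2*z) = 21 + (56 - 14*z) = 77 - 14*z)
K(n(-2, D(-2)))*1318 - 1*(-632) = (77 - 14*2)*1318 - 1*(-632) = (77 - 28)*1318 + 632 = 49*1318 + 632 = 64582 + 632 = 65214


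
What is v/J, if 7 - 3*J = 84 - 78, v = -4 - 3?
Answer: -21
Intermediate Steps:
v = -7
J = ⅓ (J = 7/3 - (84 - 78)/3 = 7/3 - ⅓*6 = 7/3 - 2 = ⅓ ≈ 0.33333)
v/J = -7/(⅓) = 3*(-7) = -21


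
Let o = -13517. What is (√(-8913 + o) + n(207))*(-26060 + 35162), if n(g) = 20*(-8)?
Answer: -1456320 + 9102*I*√22430 ≈ -1.4563e+6 + 1.3632e+6*I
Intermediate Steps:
n(g) = -160
(√(-8913 + o) + n(207))*(-26060 + 35162) = (√(-8913 - 13517) - 160)*(-26060 + 35162) = (√(-22430) - 160)*9102 = (I*√22430 - 160)*9102 = (-160 + I*√22430)*9102 = -1456320 + 9102*I*√22430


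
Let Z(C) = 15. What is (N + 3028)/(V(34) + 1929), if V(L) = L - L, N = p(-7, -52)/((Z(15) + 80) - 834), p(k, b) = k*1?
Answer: 2237699/1425531 ≈ 1.5697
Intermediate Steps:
p(k, b) = k
N = 7/739 (N = -7/((15 + 80) - 834) = -7/(95 - 834) = -7/(-739) = -7*(-1/739) = 7/739 ≈ 0.0094723)
V(L) = 0
(N + 3028)/(V(34) + 1929) = (7/739 + 3028)/(0 + 1929) = (2237699/739)/1929 = (2237699/739)*(1/1929) = 2237699/1425531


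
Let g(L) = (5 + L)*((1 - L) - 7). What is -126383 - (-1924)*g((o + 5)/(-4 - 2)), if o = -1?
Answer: -1537639/9 ≈ -1.7085e+5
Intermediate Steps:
g(L) = (-6 - L)*(5 + L) (g(L) = (5 + L)*(-6 - L) = (-6 - L)*(5 + L))
-126383 - (-1924)*g((o + 5)/(-4 - 2)) = -126383 - (-1924)*(-30 - ((-1 + 5)/(-4 - 2))² - 11*(-1 + 5)/(-4 - 2)) = -126383 - (-1924)*(-30 - (4/(-6))² - 44/(-6)) = -126383 - (-1924)*(-30 - (4*(-⅙))² - 44*(-1)/6) = -126383 - (-1924)*(-30 - (-⅔)² - 11*(-⅔)) = -126383 - (-1924)*(-30 - 1*4/9 + 22/3) = -126383 - (-1924)*(-30 - 4/9 + 22/3) = -126383 - (-1924)*(-208)/9 = -126383 - 1*400192/9 = -126383 - 400192/9 = -1537639/9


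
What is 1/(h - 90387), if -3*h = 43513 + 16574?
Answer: -1/110416 ≈ -9.0567e-6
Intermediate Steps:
h = -20029 (h = -(43513 + 16574)/3 = -⅓*60087 = -20029)
1/(h - 90387) = 1/(-20029 - 90387) = 1/(-110416) = -1/110416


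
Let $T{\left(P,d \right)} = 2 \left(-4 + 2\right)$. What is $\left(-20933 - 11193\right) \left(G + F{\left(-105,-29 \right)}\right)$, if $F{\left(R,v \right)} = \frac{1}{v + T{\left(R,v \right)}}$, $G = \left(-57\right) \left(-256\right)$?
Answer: $- \frac{15469793410}{33} \approx -4.6878 \cdot 10^{8}$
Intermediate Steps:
$G = 14592$
$T{\left(P,d \right)} = -4$ ($T{\left(P,d \right)} = 2 \left(-2\right) = -4$)
$F{\left(R,v \right)} = \frac{1}{-4 + v}$ ($F{\left(R,v \right)} = \frac{1}{v - 4} = \frac{1}{-4 + v}$)
$\left(-20933 - 11193\right) \left(G + F{\left(-105,-29 \right)}\right) = \left(-20933 - 11193\right) \left(14592 + \frac{1}{-4 - 29}\right) = - 32126 \left(14592 + \frac{1}{-33}\right) = - 32126 \left(14592 - \frac{1}{33}\right) = \left(-32126\right) \frac{481535}{33} = - \frac{15469793410}{33}$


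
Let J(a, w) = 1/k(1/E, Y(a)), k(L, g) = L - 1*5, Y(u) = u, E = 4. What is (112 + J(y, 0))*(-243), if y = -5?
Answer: -516132/19 ≈ -27165.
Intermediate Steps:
k(L, g) = -5 + L (k(L, g) = L - 5 = -5 + L)
J(a, w) = -4/19 (J(a, w) = 1/(-5 + 1/4) = 1/(-5 + ¼) = 1/(-19/4) = -4/19)
(112 + J(y, 0))*(-243) = (112 - 4/19)*(-243) = (2124/19)*(-243) = -516132/19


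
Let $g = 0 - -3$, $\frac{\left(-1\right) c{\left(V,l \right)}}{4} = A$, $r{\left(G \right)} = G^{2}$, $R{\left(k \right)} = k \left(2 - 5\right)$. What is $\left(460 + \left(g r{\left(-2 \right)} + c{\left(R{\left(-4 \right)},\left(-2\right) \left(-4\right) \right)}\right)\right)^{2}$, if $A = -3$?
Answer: $234256$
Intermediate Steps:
$R{\left(k \right)} = - 3 k$ ($R{\left(k \right)} = k \left(-3\right) = - 3 k$)
$c{\left(V,l \right)} = 12$ ($c{\left(V,l \right)} = \left(-4\right) \left(-3\right) = 12$)
$g = 3$ ($g = 0 + 3 = 3$)
$\left(460 + \left(g r{\left(-2 \right)} + c{\left(R{\left(-4 \right)},\left(-2\right) \left(-4\right) \right)}\right)\right)^{2} = \left(460 + \left(3 \left(-2\right)^{2} + 12\right)\right)^{2} = \left(460 + \left(3 \cdot 4 + 12\right)\right)^{2} = \left(460 + \left(12 + 12\right)\right)^{2} = \left(460 + 24\right)^{2} = 484^{2} = 234256$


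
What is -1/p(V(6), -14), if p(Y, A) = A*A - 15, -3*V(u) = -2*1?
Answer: -1/181 ≈ -0.0055249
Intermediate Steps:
V(u) = ⅔ (V(u) = -(-2)/3 = -⅓*(-2) = ⅔)
p(Y, A) = -15 + A² (p(Y, A) = A² - 15 = -15 + A²)
-1/p(V(6), -14) = -1/(-15 + (-14)²) = -1/(-15 + 196) = -1/181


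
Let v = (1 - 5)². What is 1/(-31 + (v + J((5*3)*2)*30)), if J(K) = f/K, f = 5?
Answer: -⅒ ≈ -0.10000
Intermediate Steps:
v = 16 (v = (-4)² = 16)
J(K) = 5/K
1/(-31 + (v + J((5*3)*2)*30)) = 1/(-31 + (16 + (5/(((5*3)*2)))*30)) = 1/(-31 + (16 + (5/((15*2)))*30)) = 1/(-31 + (16 + (5/30)*30)) = 1/(-31 + (16 + (5*(1/30))*30)) = 1/(-31 + (16 + (⅙)*30)) = 1/(-31 + (16 + 5)) = 1/(-31 + 21) = 1/(-10) = -⅒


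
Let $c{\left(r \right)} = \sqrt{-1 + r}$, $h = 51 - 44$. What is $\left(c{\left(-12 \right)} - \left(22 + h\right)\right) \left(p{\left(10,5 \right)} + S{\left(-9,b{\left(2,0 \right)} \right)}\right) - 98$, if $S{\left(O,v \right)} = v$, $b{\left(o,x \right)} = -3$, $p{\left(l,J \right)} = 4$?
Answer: $-127 + i \sqrt{13} \approx -127.0 + 3.6056 i$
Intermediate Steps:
$h = 7$ ($h = 51 - 44 = 7$)
$\left(c{\left(-12 \right)} - \left(22 + h\right)\right) \left(p{\left(10,5 \right)} + S{\left(-9,b{\left(2,0 \right)} \right)}\right) - 98 = \left(\sqrt{-1 - 12} - 29\right) \left(4 - 3\right) - 98 = \left(\sqrt{-13} - 29\right) 1 - 98 = \left(i \sqrt{13} - 29\right) 1 - 98 = \left(-29 + i \sqrt{13}\right) 1 - 98 = \left(-29 + i \sqrt{13}\right) - 98 = -127 + i \sqrt{13}$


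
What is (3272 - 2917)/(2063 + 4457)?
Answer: 71/1304 ≈ 0.054448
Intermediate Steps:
(3272 - 2917)/(2063 + 4457) = 355/6520 = 355*(1/6520) = 71/1304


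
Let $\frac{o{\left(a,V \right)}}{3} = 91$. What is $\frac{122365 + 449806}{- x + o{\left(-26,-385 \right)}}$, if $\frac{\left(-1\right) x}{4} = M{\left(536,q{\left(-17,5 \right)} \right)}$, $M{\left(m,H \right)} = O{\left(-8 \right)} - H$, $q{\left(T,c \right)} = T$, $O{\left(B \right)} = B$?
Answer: $\frac{572171}{309} \approx 1851.7$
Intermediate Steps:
$o{\left(a,V \right)} = 273$ ($o{\left(a,V \right)} = 3 \cdot 91 = 273$)
$M{\left(m,H \right)} = -8 - H$
$x = -36$ ($x = - 4 \left(-8 - -17\right) = - 4 \left(-8 + 17\right) = \left(-4\right) 9 = -36$)
$\frac{122365 + 449806}{- x + o{\left(-26,-385 \right)}} = \frac{122365 + 449806}{\left(-1\right) \left(-36\right) + 273} = \frac{572171}{36 + 273} = \frac{572171}{309}$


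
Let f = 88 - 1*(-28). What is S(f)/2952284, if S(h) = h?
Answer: 29/738071 ≈ 3.9292e-5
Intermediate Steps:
f = 116 (f = 88 + 28 = 116)
S(f)/2952284 = 116/2952284 = 116*(1/2952284) = 29/738071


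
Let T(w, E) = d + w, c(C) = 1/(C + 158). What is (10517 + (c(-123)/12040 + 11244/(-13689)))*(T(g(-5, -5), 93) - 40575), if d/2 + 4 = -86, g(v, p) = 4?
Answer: -824026587023209013/1922848200 ≈ -4.2855e+8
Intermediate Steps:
c(C) = 1/(158 + C)
d = -180 (d = -8 + 2*(-86) = -8 - 172 = -180)
T(w, E) = -180 + w
(10517 + (c(-123)/12040 + 11244/(-13689)))*(T(g(-5, -5), 93) - 40575) = (10517 + (1/((158 - 123)*12040) + 11244/(-13689)))*((-180 + 4) - 40575) = (10517 + ((1/12040)/35 + 11244*(-1/13689)))*(-176 - 40575) = (10517 + ((1/35)*(1/12040) - 3748/4563))*(-40751) = (10517 + (1/421400 - 3748/4563))*(-40751) = (10517 - 1579402637/1922848200)*(-40751) = (20221015116763/1922848200)*(-40751) = -824026587023209013/1922848200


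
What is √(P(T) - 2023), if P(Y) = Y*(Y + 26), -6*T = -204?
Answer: √17 ≈ 4.1231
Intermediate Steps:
T = 34 (T = -⅙*(-204) = 34)
P(Y) = Y*(26 + Y)
√(P(T) - 2023) = √(34*(26 + 34) - 2023) = √(34*60 - 2023) = √(2040 - 2023) = √17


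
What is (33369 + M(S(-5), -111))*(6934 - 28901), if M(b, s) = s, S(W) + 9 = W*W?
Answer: -730578486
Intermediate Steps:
S(W) = -9 + W² (S(W) = -9 + W*W = -9 + W²)
(33369 + M(S(-5), -111))*(6934 - 28901) = (33369 - 111)*(6934 - 28901) = 33258*(-21967) = -730578486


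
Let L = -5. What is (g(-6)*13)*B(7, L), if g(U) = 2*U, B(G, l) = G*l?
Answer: 5460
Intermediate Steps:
(g(-6)*13)*B(7, L) = ((2*(-6))*13)*(7*(-5)) = -12*13*(-35) = -156*(-35) = 5460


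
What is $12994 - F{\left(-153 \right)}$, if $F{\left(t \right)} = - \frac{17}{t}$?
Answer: $\frac{116945}{9} \approx 12994.0$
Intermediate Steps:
$12994 - F{\left(-153 \right)} = 12994 - - \frac{17}{-153} = 12994 - \left(-17\right) \left(- \frac{1}{153}\right) = 12994 - \frac{1}{9} = \frac{116945}{9}$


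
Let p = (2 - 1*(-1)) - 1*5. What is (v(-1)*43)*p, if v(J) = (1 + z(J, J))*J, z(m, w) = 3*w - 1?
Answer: -258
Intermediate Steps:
p = -2 (p = (2 + 1) - 5 = 3 - 5 = -2)
z(m, w) = -1 + 3*w
v(J) = 3*J² (v(J) = (1 + (-1 + 3*J))*J = (3*J)*J = 3*J²)
(v(-1)*43)*p = ((3*(-1)²)*43)*(-2) = ((3*1)*43)*(-2) = (3*43)*(-2) = 129*(-2) = -258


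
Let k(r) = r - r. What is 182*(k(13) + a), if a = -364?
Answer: -66248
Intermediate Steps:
k(r) = 0
182*(k(13) + a) = 182*(0 - 364) = 182*(-364) = -66248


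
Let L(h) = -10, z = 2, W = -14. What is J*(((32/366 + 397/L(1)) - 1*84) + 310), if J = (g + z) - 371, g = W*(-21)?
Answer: -1705445/122 ≈ -13979.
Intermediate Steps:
g = 294 (g = -14*(-21) = 294)
J = -75 (J = (294 + 2) - 371 = 296 - 371 = -75)
J*(((32/366 + 397/L(1)) - 1*84) + 310) = -75*(((32/366 + 397/(-10)) - 1*84) + 310) = -75*(((32*(1/366) + 397*(-1/10)) - 84) + 310) = -75*(((16/183 - 397/10) - 84) + 310) = -75*((-72491/1830 - 84) + 310) = -75*(-226211/1830 + 310) = -75*341089/1830 = -1705445/122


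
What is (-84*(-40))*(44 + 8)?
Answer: 174720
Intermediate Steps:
(-84*(-40))*(44 + 8) = 3360*52 = 174720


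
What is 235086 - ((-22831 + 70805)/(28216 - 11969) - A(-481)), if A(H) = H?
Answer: 3811579461/16247 ≈ 2.3460e+5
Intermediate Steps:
235086 - ((-22831 + 70805)/(28216 - 11969) - A(-481)) = 235086 - ((-22831 + 70805)/(28216 - 11969) - 1*(-481)) = 235086 - (47974/16247 + 481) = 235086 - 1*7862781/16247 = 235086 - 7862781/16247 = 3811579461/16247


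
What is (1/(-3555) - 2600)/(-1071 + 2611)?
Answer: -9243001/5474700 ≈ -1.6883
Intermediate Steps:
(1/(-3555) - 2600)/(-1071 + 2611) = (-1/3555 - 2600)/1540 = -9243001/3555*1/1540 = -9243001/5474700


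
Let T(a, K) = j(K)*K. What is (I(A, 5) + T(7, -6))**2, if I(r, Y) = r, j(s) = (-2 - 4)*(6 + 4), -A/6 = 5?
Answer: 108900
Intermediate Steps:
A = -30 (A = -6*5 = -30)
j(s) = -60 (j(s) = -6*10 = -60)
T(a, K) = -60*K
(I(A, 5) + T(7, -6))**2 = (-30 - 60*(-6))**2 = (-30 + 360)**2 = 330**2 = 108900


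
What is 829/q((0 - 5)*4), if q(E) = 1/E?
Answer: -16580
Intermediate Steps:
q(E) = 1/E
829/q((0 - 5)*4) = 829/(1/((0 - 5)*4)) = 829/(1/(-5*4)) = 829/(1/(-20)) = 829/(-1/20) = 829*(-20) = -16580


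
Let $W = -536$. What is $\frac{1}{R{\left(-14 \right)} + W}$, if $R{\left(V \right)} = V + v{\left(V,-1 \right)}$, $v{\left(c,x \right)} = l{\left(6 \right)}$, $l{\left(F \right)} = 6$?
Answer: $- \frac{1}{544} \approx -0.0018382$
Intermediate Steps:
$v{\left(c,x \right)} = 6$
$R{\left(V \right)} = 6 + V$ ($R{\left(V \right)} = V + 6 = 6 + V$)
$\frac{1}{R{\left(-14 \right)} + W} = \frac{1}{\left(6 - 14\right) - 536} = \frac{1}{-8 - 536} = \frac{1}{-544} = - \frac{1}{544}$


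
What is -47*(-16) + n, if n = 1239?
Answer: 1991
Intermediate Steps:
-47*(-16) + n = -47*(-16) + 1239 = 752 + 1239 = 1991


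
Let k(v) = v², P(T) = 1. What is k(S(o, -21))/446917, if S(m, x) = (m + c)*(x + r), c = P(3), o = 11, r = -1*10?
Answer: 138384/446917 ≈ 0.30964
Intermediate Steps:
r = -10
c = 1
S(m, x) = (1 + m)*(-10 + x) (S(m, x) = (m + 1)*(x - 10) = (1 + m)*(-10 + x))
k(S(o, -21))/446917 = (-10 - 21 - 10*11 + 11*(-21))²/446917 = (-10 - 21 - 110 - 231)²*(1/446917) = (-372)²*(1/446917) = 138384*(1/446917) = 138384/446917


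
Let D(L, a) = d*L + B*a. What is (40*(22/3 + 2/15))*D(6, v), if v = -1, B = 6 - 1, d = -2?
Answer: -15232/3 ≈ -5077.3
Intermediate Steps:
B = 5
D(L, a) = -2*L + 5*a
(40*(22/3 + 2/15))*D(6, v) = (40*(22/3 + 2/15))*(-2*6 + 5*(-1)) = (40*(22*(⅓) + 2*(1/15)))*(-12 - 5) = (40*(22/3 + 2/15))*(-17) = (40*(112/15))*(-17) = (896/3)*(-17) = -15232/3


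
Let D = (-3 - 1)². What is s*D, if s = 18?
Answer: 288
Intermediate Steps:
D = 16 (D = (-4)² = 16)
s*D = 18*16 = 288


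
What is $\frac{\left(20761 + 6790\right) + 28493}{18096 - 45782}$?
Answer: $- \frac{28022}{13843} \approx -2.0243$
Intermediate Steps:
$\frac{\left(20761 + 6790\right) + 28493}{18096 - 45782} = \frac{27551 + 28493}{-27686} = 56044 \left(- \frac{1}{27686}\right) = - \frac{28022}{13843}$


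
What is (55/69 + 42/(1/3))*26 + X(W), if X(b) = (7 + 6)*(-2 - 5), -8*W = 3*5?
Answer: 221195/69 ≈ 3205.7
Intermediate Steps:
W = -15/8 (W = -3*5/8 = -⅛*15 = -15/8 ≈ -1.8750)
X(b) = -91 (X(b) = 13*(-7) = -91)
(55/69 + 42/(1/3))*26 + X(W) = (55/69 + 42/(1/3))*26 - 91 = (55*(1/69) + 42/(⅓))*26 - 91 = (55/69 + 42*3)*26 - 91 = (55/69 + 126)*26 - 91 = (8749/69)*26 - 91 = 227474/69 - 91 = 221195/69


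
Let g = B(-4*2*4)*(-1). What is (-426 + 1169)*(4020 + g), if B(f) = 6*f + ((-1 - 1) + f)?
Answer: 3154778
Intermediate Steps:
B(f) = -2 + 7*f (B(f) = 6*f + (-2 + f) = -2 + 7*f)
g = 226 (g = (-2 + 7*(-4*2*4))*(-1) = (-2 + 7*(-8*4))*(-1) = (-2 + 7*(-32))*(-1) = (-2 - 224)*(-1) = -226*(-1) = 226)
(-426 + 1169)*(4020 + g) = (-426 + 1169)*(4020 + 226) = 743*4246 = 3154778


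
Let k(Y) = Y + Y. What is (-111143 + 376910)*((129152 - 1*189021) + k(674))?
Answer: -15552950607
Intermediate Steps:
k(Y) = 2*Y
(-111143 + 376910)*((129152 - 1*189021) + k(674)) = (-111143 + 376910)*((129152 - 1*189021) + 2*674) = 265767*((129152 - 189021) + 1348) = 265767*(-59869 + 1348) = 265767*(-58521) = -15552950607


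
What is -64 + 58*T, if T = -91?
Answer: -5342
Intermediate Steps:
-64 + 58*T = -64 + 58*(-91) = -64 - 5278 = -5342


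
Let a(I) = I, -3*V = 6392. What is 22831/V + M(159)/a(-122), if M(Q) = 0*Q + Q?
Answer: -275661/22936 ≈ -12.019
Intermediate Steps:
V = -6392/3 (V = -1/3*6392 = -6392/3 ≈ -2130.7)
M(Q) = Q (M(Q) = 0 + Q = Q)
22831/V + M(159)/a(-122) = 22831/(-6392/3) + 159/(-122) = 22831*(-3/6392) + 159*(-1/122) = -4029/376 - 159/122 = -275661/22936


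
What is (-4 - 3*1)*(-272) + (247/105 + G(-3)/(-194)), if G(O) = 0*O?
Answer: 200167/105 ≈ 1906.4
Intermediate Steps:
G(O) = 0
(-4 - 3*1)*(-272) + (247/105 + G(-3)/(-194)) = (-4 - 3*1)*(-272) + (247/105 + 0/(-194)) = (-4 - 3)*(-272) + (247*(1/105) + 0*(-1/194)) = -7*(-272) + (247/105 + 0) = 1904 + 247/105 = 200167/105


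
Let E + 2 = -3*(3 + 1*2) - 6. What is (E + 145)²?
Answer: 14884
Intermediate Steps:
E = -23 (E = -2 + (-3*(3 + 1*2) - 6) = -2 + (-3*(3 + 2) - 6) = -2 + (-3*5 - 6) = -2 + (-15 - 6) = -2 - 21 = -23)
(E + 145)² = (-23 + 145)² = 122² = 14884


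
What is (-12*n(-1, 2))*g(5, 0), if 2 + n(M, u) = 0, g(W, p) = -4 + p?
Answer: -96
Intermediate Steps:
n(M, u) = -2 (n(M, u) = -2 + 0 = -2)
(-12*n(-1, 2))*g(5, 0) = (-12*(-2))*(-4 + 0) = 24*(-4) = -96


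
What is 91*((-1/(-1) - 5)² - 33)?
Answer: -1547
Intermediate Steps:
91*((-1/(-1) - 5)² - 33) = 91*((-1*(-1) - 5)² - 33) = 91*((1 - 5)² - 33) = 91*((-4)² - 33) = 91*(16 - 33) = 91*(-17) = -1547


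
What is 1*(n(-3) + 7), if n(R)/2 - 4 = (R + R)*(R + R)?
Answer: 87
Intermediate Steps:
n(R) = 8 + 8*R² (n(R) = 8 + 2*((R + R)*(R + R)) = 8 + 2*((2*R)*(2*R)) = 8 + 2*(4*R²) = 8 + 8*R²)
1*(n(-3) + 7) = 1*((8 + 8*(-3)²) + 7) = 1*((8 + 8*9) + 7) = 1*((8 + 72) + 7) = 1*(80 + 7) = 1*87 = 87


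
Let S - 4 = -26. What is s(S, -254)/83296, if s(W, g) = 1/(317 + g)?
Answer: 1/5247648 ≈ 1.9056e-7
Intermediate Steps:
S = -22 (S = 4 - 26 = -22)
s(S, -254)/83296 = 1/((317 - 254)*83296) = (1/83296)/63 = (1/63)*(1/83296) = 1/5247648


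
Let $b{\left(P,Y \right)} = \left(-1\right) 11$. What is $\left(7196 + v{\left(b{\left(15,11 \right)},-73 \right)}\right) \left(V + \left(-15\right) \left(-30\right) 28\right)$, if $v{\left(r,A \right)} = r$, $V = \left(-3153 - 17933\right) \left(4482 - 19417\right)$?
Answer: $2262786491850$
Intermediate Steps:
$b{\left(P,Y \right)} = -11$
$V = 314919410$ ($V = \left(-21086\right) \left(-14935\right) = 314919410$)
$\left(7196 + v{\left(b{\left(15,11 \right)},-73 \right)}\right) \left(V + \left(-15\right) \left(-30\right) 28\right) = \left(7196 - 11\right) \left(314919410 + \left(-15\right) \left(-30\right) 28\right) = 7185 \left(314919410 + 450 \cdot 28\right) = 7185 \left(314919410 + 12600\right) = 7185 \cdot 314932010 = 2262786491850$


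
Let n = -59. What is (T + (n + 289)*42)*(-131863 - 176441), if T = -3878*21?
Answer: 22129444512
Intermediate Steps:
T = -81438
(T + (n + 289)*42)*(-131863 - 176441) = (-81438 + (-59 + 289)*42)*(-131863 - 176441) = (-81438 + 230*42)*(-308304) = (-81438 + 9660)*(-308304) = -71778*(-308304) = 22129444512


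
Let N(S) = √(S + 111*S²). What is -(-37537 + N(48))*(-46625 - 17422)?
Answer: -2404132239 + 18701724*√3 ≈ -2.3717e+9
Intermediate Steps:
-(-37537 + N(48))*(-46625 - 17422) = -(-37537 + √(48*(1 + 111*48)))*(-46625 - 17422) = -(-37537 + √(48*(1 + 5328)))*(-64047) = -(-37537 + √(48*5329))*(-64047) = -(-37537 + √255792)*(-64047) = -(-37537 + 292*√3)*(-64047) = -(2404132239 - 18701724*√3) = -2404132239 + 18701724*√3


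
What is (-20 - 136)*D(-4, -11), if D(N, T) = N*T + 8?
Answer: -8112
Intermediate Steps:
D(N, T) = 8 + N*T
(-20 - 136)*D(-4, -11) = (-20 - 136)*(8 - 4*(-11)) = -156*(8 + 44) = -156*52 = -8112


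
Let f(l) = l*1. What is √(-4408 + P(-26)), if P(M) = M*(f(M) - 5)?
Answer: I*√3602 ≈ 60.017*I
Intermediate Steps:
f(l) = l
P(M) = M*(-5 + M) (P(M) = M*(M - 5) = M*(-5 + M))
√(-4408 + P(-26)) = √(-4408 - 26*(-5 - 26)) = √(-4408 - 26*(-31)) = √(-4408 + 806) = √(-3602) = I*√3602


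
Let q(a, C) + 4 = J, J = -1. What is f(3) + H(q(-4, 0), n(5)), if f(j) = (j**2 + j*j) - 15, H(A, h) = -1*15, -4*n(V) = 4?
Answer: -12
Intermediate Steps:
n(V) = -1 (n(V) = -1/4*4 = -1)
q(a, C) = -5 (q(a, C) = -4 - 1 = -5)
H(A, h) = -15
f(j) = -15 + 2*j**2 (f(j) = (j**2 + j**2) - 15 = 2*j**2 - 15 = -15 + 2*j**2)
f(3) + H(q(-4, 0), n(5)) = (-15 + 2*3**2) - 15 = (-15 + 2*9) - 15 = (-15 + 18) - 15 = 3 - 15 = -12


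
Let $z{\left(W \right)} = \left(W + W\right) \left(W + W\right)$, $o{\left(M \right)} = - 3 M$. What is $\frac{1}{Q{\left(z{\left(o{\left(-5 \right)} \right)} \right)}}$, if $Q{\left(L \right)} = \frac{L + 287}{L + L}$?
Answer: $\frac{1800}{1187} \approx 1.5164$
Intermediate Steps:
$z{\left(W \right)} = 4 W^{2}$ ($z{\left(W \right)} = 2 W 2 W = 4 W^{2}$)
$Q{\left(L \right)} = \frac{287 + L}{2 L}$
$\frac{1}{Q{\left(z{\left(o{\left(-5 \right)} \right)} \right)}} = \frac{1}{\frac{1}{2} \frac{1}{4 \left(\left(-3\right) \left(-5\right)\right)^{2}} \left(287 + 4 \left(\left(-3\right) \left(-5\right)\right)^{2}\right)} = \frac{1}{\frac{1}{2} \frac{1}{4 \cdot 15^{2}} \left(287 + 4 \cdot 15^{2}\right)} = \frac{1}{\frac{1}{2} \frac{1}{4 \cdot 225} \left(287 + 4 \cdot 225\right)} = \frac{1}{\frac{1}{2} \cdot \frac{1}{900} \left(287 + 900\right)} = \frac{1}{\frac{1}{2} \cdot \frac{1}{900} \cdot 1187} = \frac{1}{\frac{1187}{1800}} = \frac{1800}{1187}$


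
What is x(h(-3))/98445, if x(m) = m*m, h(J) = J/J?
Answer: 1/98445 ≈ 1.0158e-5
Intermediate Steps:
h(J) = 1
x(m) = m²
x(h(-3))/98445 = 1²/98445 = 1*(1/98445) = 1/98445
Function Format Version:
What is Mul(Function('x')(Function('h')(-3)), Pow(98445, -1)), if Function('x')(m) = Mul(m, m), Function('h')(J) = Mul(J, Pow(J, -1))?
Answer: Rational(1, 98445) ≈ 1.0158e-5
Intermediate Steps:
Function('h')(J) = 1
Function('x')(m) = Pow(m, 2)
Mul(Function('x')(Function('h')(-3)), Pow(98445, -1)) = Mul(Pow(1, 2), Pow(98445, -1)) = Mul(1, Rational(1, 98445)) = Rational(1, 98445)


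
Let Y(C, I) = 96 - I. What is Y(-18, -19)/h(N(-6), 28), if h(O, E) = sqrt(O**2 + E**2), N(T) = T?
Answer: 23*sqrt(205)/82 ≈ 4.0160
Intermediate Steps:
h(O, E) = sqrt(E**2 + O**2)
Y(-18, -19)/h(N(-6), 28) = (96 - 1*(-19))/(sqrt(28**2 + (-6)**2)) = (96 + 19)/(sqrt(784 + 36)) = 115/(sqrt(820)) = 115/((2*sqrt(205))) = 115*(sqrt(205)/410) = 23*sqrt(205)/82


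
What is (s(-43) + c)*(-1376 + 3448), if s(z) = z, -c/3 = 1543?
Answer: -9680384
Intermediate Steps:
c = -4629 (c = -3*1543 = -4629)
(s(-43) + c)*(-1376 + 3448) = (-43 - 4629)*(-1376 + 3448) = -4672*2072 = -9680384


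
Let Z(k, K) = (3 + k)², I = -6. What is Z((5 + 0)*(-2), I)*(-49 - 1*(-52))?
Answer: 147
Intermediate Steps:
Z((5 + 0)*(-2), I)*(-49 - 1*(-52)) = (3 + (5 + 0)*(-2))²*(-49 - 1*(-52)) = (3 + 5*(-2))²*(-49 + 52) = (3 - 10)²*3 = (-7)²*3 = 49*3 = 147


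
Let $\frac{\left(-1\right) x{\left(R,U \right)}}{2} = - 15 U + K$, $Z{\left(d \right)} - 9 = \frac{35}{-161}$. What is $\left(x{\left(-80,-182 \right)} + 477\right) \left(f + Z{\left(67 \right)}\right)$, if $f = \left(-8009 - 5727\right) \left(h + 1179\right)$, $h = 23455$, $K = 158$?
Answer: $\frac{41239839224850}{23} \approx 1.793 \cdot 10^{12}$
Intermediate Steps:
$f = -338372624$ ($f = \left(-8009 - 5727\right) \left(23455 + 1179\right) = \left(-13736\right) 24634 = -338372624$)
$Z{\left(d \right)} = \frac{202}{23}$ ($Z{\left(d \right)} = 9 + \frac{35}{-161} = 9 + 35 \left(- \frac{1}{161}\right) = 9 - \frac{5}{23} = \frac{202}{23}$)
$x{\left(R,U \right)} = -316 + 30 U$ ($x{\left(R,U \right)} = - 2 \left(- 15 U + 158\right) = - 2 \left(158 - 15 U\right) = -316 + 30 U$)
$\left(x{\left(-80,-182 \right)} + 477\right) \left(f + Z{\left(67 \right)}\right) = \left(\left(-316 + 30 \left(-182\right)\right) + 477\right) \left(-338372624 + \frac{202}{23}\right) = \left(\left(-316 - 5460\right) + 477\right) \left(- \frac{7782570150}{23}\right) = \left(-5776 + 477\right) \left(- \frac{7782570150}{23}\right) = \left(-5299\right) \left(- \frac{7782570150}{23}\right) = \frac{41239839224850}{23}$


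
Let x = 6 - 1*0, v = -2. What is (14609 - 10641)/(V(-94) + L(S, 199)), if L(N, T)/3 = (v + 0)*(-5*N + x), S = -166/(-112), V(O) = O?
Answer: -111104/2395 ≈ -46.390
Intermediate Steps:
x = 6 (x = 6 + 0 = 6)
S = 83/56 (S = -166*(-1/112) = 83/56 ≈ 1.4821)
L(N, T) = -36 + 30*N (L(N, T) = 3*((-2 + 0)*(-5*N + 6)) = 3*(-2*(6 - 5*N)) = 3*(-12 + 10*N) = -36 + 30*N)
(14609 - 10641)/(V(-94) + L(S, 199)) = (14609 - 10641)/(-94 + (-36 + 30*(83/56))) = 3968/(-94 + (-36 + 1245/28)) = 3968/(-94 + 237/28) = 3968/(-2395/28) = 3968*(-28/2395) = -111104/2395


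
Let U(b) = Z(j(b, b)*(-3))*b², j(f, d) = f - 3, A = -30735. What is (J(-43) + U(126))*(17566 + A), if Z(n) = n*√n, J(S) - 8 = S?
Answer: 460915 + 231441645708*I*√41 ≈ 4.6092e+5 + 1.482e+12*I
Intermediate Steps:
J(S) = 8 + S
j(f, d) = -3 + f
Z(n) = n^(3/2)
U(b) = b²*(9 - 3*b)^(3/2) (U(b) = ((-3 + b)*(-3))^(3/2)*b² = (9 - 3*b)^(3/2)*b² = b²*(9 - 3*b)^(3/2))
(J(-43) + U(126))*(17566 + A) = ((8 - 43) + 3*√3*126²*(3 - 1*126)^(3/2))*(17566 - 30735) = (-35 + 3*√3*15876*(3 - 126)^(3/2))*(-13169) = (-35 + 3*√3*15876*(-123)^(3/2))*(-13169) = (-35 + 3*√3*15876*(-123*I*√123))*(-13169) = (-35 - 17574732*I*√41)*(-13169) = 460915 + 231441645708*I*√41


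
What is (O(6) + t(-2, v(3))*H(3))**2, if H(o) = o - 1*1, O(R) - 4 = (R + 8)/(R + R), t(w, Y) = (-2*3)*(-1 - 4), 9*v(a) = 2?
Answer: 152881/36 ≈ 4246.7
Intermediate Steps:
v(a) = 2/9 (v(a) = (1/9)*2 = 2/9)
t(w, Y) = 30 (t(w, Y) = -6*(-5) = 30)
O(R) = 4 + (8 + R)/(2*R) (O(R) = 4 + (R + 8)/(R + R) = 4 + (8 + R)/((2*R)) = 4 + (8 + R)*(1/(2*R)) = 4 + (8 + R)/(2*R))
H(o) = -1 + o (H(o) = o - 1 = -1 + o)
(O(6) + t(-2, v(3))*H(3))**2 = ((9/2 + 4/6) + 30*(-1 + 3))**2 = ((9/2 + 4*(1/6)) + 30*2)**2 = ((9/2 + 2/3) + 60)**2 = (31/6 + 60)**2 = (391/6)**2 = 152881/36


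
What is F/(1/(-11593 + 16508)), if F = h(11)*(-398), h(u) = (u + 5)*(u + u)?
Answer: -688571840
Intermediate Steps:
h(u) = 2*u*(5 + u) (h(u) = (5 + u)*(2*u) = 2*u*(5 + u))
F = -140096 (F = (2*11*(5 + 11))*(-398) = (2*11*16)*(-398) = 352*(-398) = -140096)
F/(1/(-11593 + 16508)) = -140096/(1/(-11593 + 16508)) = -140096/(1/4915) = -140096/1/4915 = -140096*4915 = -688571840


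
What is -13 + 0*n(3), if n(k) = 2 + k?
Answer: -13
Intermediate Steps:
-13 + 0*n(3) = -13 + 0*(2 + 3) = -13 + 0*5 = -13 + 0 = -13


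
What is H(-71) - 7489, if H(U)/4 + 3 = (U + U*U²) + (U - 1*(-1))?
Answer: -1439709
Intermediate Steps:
H(U) = -8 + 4*U³ + 8*U (H(U) = -12 + 4*((U + U*U²) + (U - 1*(-1))) = -12 + 4*((U + U³) + (U + 1)) = -12 + 4*((U + U³) + (1 + U)) = -12 + 4*(1 + U³ + 2*U) = -12 + (4 + 4*U³ + 8*U) = -8 + 4*U³ + 8*U)
H(-71) - 7489 = (-8 + 4*(-71)³ + 8*(-71)) - 7489 = (-8 + 4*(-357911) - 568) - 7489 = (-8 - 1431644 - 568) - 7489 = -1432220 - 7489 = -1439709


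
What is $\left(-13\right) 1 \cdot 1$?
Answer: $-13$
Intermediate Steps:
$\left(-13\right) 1 \cdot 1 = \left(-13\right) 1 = -13$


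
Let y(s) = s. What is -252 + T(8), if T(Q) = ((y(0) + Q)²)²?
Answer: 3844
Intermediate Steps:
T(Q) = Q⁴ (T(Q) = ((0 + Q)²)² = (Q²)² = Q⁴)
-252 + T(8) = -252 + 8⁴ = -252 + 4096 = 3844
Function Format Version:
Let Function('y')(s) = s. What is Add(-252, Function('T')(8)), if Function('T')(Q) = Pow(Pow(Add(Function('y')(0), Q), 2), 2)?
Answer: 3844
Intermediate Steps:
Function('T')(Q) = Pow(Q, 4) (Function('T')(Q) = Pow(Pow(Add(0, Q), 2), 2) = Pow(Pow(Q, 2), 2) = Pow(Q, 4))
Add(-252, Function('T')(8)) = Add(-252, Pow(8, 4)) = Add(-252, 4096) = 3844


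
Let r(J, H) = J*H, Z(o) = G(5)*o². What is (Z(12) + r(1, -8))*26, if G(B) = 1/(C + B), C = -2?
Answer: 1040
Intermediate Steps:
G(B) = 1/(-2 + B)
Z(o) = o²/3 (Z(o) = o²/(-2 + 5) = o²/3)
r(J, H) = H*J
(Z(12) + r(1, -8))*26 = ((⅓)*12² - 8*1)*26 = ((⅓)*144 - 8)*26 = (48 - 8)*26 = 40*26 = 1040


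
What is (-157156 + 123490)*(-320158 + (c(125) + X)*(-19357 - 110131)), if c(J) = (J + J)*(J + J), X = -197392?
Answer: -588029718595908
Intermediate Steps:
c(J) = 4*J² (c(J) = (2*J)*(2*J) = 4*J²)
(-157156 + 123490)*(-320158 + (c(125) + X)*(-19357 - 110131)) = (-157156 + 123490)*(-320158 + (4*125² - 197392)*(-19357 - 110131)) = -33666*(-320158 + (4*15625 - 197392)*(-129488)) = -33666*(-320158 + (62500 - 197392)*(-129488)) = -33666*(-320158 - 134892*(-129488)) = -33666*(-320158 + 17466895296) = -33666*17466575138 = -588029718595908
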